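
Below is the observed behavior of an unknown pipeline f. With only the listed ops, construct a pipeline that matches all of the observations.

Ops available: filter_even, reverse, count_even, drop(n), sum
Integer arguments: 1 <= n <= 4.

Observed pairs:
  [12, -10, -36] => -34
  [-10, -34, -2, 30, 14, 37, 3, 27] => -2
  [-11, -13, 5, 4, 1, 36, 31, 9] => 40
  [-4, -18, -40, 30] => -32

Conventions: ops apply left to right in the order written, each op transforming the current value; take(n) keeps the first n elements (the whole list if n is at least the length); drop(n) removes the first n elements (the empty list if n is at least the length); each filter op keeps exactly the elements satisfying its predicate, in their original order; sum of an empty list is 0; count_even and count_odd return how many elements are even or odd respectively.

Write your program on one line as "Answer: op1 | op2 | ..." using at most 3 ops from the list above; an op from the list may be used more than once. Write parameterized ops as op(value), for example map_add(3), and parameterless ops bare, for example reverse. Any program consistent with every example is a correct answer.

filter_even | sum

Check, running the answer program on each example:
  [12, -10, -36] -> [12, -10, -36] -> -34
  [-10, -34, -2, 30, 14, 37, 3, 27] -> [-10, -34, -2, 30, 14] -> -2
  [-11, -13, 5, 4, 1, 36, 31, 9] -> [4, 36] -> 40
  [-4, -18, -40, 30] -> [-4, -18, -40, 30] -> -32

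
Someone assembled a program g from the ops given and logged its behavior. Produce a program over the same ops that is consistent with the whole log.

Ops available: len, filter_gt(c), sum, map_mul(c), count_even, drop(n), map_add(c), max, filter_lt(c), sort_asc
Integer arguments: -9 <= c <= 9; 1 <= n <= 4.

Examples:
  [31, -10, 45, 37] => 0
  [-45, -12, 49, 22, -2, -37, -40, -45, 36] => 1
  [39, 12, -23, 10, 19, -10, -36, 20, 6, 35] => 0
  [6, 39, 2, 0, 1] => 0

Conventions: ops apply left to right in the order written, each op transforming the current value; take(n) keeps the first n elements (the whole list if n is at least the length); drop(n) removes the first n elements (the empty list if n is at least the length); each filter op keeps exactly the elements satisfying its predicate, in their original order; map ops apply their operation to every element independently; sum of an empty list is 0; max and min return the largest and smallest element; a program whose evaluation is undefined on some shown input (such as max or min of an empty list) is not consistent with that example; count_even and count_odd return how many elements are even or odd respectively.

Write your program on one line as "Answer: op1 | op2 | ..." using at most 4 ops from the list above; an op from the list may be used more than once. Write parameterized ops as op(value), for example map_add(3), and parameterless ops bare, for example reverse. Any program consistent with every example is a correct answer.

filter_lt(1) | drop(2) | drop(3) | len

Check, running the answer program on each example:
  [31, -10, 45, 37] -> [-10] -> [] -> [] -> 0
  [-45, -12, 49, 22, -2, -37, -40, -45, 36] -> [-45, -12, -2, -37, -40, -45] -> [-2, -37, -40, -45] -> [-45] -> 1
  [39, 12, -23, 10, 19, -10, -36, 20, 6, 35] -> [-23, -10, -36] -> [-36] -> [] -> 0
  [6, 39, 2, 0, 1] -> [0] -> [] -> [] -> 0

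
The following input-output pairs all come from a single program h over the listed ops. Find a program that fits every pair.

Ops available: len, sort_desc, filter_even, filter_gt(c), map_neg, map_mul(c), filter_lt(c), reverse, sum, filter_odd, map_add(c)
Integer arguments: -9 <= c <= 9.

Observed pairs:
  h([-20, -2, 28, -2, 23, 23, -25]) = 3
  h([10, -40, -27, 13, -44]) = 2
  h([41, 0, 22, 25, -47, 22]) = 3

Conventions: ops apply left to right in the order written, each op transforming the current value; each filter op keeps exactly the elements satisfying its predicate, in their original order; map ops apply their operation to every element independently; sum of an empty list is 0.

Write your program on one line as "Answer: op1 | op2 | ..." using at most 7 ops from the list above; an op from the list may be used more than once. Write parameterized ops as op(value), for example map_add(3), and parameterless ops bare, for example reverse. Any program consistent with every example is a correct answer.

reverse | sort_desc | reverse | filter_odd | map_mul(-5) | len

Check, running the answer program on each example:
  [-20, -2, 28, -2, 23, 23, -25] -> [-25, 23, 23, -2, 28, -2, -20] -> [28, 23, 23, -2, -2, -20, -25] -> [-25, -20, -2, -2, 23, 23, 28] -> [-25, 23, 23] -> [125, -115, -115] -> 3
  [10, -40, -27, 13, -44] -> [-44, 13, -27, -40, 10] -> [13, 10, -27, -40, -44] -> [-44, -40, -27, 10, 13] -> [-27, 13] -> [135, -65] -> 2
  [41, 0, 22, 25, -47, 22] -> [22, -47, 25, 22, 0, 41] -> [41, 25, 22, 22, 0, -47] -> [-47, 0, 22, 22, 25, 41] -> [-47, 25, 41] -> [235, -125, -205] -> 3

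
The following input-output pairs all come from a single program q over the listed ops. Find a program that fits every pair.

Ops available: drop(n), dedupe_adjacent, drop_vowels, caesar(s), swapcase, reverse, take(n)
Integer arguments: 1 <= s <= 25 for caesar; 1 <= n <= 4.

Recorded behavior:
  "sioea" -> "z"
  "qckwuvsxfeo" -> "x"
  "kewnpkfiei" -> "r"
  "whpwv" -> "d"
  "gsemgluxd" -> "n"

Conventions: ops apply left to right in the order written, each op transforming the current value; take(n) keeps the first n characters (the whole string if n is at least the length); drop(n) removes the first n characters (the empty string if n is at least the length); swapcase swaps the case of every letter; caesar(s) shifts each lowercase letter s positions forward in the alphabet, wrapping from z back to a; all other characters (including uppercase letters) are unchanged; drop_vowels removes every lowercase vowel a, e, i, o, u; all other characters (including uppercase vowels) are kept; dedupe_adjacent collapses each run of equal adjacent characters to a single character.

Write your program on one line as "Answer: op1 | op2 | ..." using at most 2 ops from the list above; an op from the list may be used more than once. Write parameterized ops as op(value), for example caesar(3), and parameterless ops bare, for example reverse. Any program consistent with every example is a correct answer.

take(1) | caesar(7)

Check, running the answer program on each example:
  "sioea" -> "s" -> "z"
  "qckwuvsxfeo" -> "q" -> "x"
  "kewnpkfiei" -> "k" -> "r"
  "whpwv" -> "w" -> "d"
  "gsemgluxd" -> "g" -> "n"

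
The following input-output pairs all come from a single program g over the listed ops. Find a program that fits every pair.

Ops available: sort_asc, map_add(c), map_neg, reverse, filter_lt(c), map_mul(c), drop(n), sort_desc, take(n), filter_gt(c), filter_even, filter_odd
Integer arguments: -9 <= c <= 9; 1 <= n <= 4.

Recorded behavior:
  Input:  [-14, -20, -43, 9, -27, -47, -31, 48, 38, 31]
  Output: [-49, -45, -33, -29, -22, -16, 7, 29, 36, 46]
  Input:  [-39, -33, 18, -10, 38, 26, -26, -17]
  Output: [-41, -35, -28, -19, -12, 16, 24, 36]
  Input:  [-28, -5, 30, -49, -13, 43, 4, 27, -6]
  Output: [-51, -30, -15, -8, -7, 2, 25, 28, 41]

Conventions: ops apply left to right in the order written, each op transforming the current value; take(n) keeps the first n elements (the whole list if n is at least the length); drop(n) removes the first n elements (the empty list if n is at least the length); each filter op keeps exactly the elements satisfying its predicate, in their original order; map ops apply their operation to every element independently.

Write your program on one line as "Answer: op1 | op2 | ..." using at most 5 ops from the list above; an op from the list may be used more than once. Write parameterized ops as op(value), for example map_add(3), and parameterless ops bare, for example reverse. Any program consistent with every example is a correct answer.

sort_asc | reverse | map_add(-2) | reverse

Check, running the answer program on each example:
  [-14, -20, -43, 9, -27, -47, -31, 48, 38, 31] -> [-47, -43, -31, -27, -20, -14, 9, 31, 38, 48] -> [48, 38, 31, 9, -14, -20, -27, -31, -43, -47] -> [46, 36, 29, 7, -16, -22, -29, -33, -45, -49] -> [-49, -45, -33, -29, -22, -16, 7, 29, 36, 46]
  [-39, -33, 18, -10, 38, 26, -26, -17] -> [-39, -33, -26, -17, -10, 18, 26, 38] -> [38, 26, 18, -10, -17, -26, -33, -39] -> [36, 24, 16, -12, -19, -28, -35, -41] -> [-41, -35, -28, -19, -12, 16, 24, 36]
  [-28, -5, 30, -49, -13, 43, 4, 27, -6] -> [-49, -28, -13, -6, -5, 4, 27, 30, 43] -> [43, 30, 27, 4, -5, -6, -13, -28, -49] -> [41, 28, 25, 2, -7, -8, -15, -30, -51] -> [-51, -30, -15, -8, -7, 2, 25, 28, 41]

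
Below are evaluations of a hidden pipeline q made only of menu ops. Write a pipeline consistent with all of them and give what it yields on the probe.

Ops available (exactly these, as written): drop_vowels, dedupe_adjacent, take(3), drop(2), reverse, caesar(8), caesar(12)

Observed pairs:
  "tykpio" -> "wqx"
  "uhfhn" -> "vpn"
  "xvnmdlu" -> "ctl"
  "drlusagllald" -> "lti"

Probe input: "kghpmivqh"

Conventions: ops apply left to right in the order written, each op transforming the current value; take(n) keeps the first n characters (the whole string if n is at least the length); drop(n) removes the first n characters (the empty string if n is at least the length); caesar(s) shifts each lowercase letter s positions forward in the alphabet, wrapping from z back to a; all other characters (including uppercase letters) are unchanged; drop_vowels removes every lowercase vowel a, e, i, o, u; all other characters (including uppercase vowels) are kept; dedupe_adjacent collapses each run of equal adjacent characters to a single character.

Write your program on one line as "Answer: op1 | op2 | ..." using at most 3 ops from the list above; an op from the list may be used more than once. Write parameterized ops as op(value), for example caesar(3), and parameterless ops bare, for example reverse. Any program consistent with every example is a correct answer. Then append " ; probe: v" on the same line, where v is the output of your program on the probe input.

reverse | caesar(8) | take(3) ; probe: "pyd"

Check, running the answer program on each example:
  "tykpio" -> "oipkyt" -> "wqxsgb" -> "wqx"
  "uhfhn" -> "nhfhu" -> "vpnpc" -> "vpn"
  "xvnmdlu" -> "uldmnvx" -> "ctluvdf" -> "ctl"
  "drlusagllald" -> "dlallgasulrd" -> "ltittoiactzl" -> "lti"
  probe: "kghpmivqh" -> "hqvimphgk" -> "pydquxpos" -> "pyd"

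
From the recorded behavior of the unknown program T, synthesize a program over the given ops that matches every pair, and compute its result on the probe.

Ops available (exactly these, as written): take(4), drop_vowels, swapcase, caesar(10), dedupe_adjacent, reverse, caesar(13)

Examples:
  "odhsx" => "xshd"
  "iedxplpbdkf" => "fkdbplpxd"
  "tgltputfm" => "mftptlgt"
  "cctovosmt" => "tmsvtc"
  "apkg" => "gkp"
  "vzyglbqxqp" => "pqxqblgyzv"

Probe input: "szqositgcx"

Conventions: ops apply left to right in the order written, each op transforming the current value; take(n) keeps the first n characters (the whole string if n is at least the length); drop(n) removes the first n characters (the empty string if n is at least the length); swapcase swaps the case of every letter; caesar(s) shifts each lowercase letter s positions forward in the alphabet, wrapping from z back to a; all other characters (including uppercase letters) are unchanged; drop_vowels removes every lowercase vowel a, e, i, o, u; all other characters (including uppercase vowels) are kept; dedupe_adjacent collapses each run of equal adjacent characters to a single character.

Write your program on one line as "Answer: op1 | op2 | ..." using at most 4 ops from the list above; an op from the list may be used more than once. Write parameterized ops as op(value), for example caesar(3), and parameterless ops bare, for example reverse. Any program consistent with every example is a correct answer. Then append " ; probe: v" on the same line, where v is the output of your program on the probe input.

dedupe_adjacent | drop_vowels | reverse ; probe: "xcgtsqzs"

Check, running the answer program on each example:
  "odhsx" -> "odhsx" -> "dhsx" -> "xshd"
  "iedxplpbdkf" -> "iedxplpbdkf" -> "dxplpbdkf" -> "fkdbplpxd"
  "tgltputfm" -> "tgltputfm" -> "tgltptfm" -> "mftptlgt"
  "cctovosmt" -> "ctovosmt" -> "ctvsmt" -> "tmsvtc"
  "apkg" -> "apkg" -> "pkg" -> "gkp"
  "vzyglbqxqp" -> "vzyglbqxqp" -> "vzyglbqxqp" -> "pqxqblgyzv"
  probe: "szqositgcx" -> "szqositgcx" -> "szqstgcx" -> "xcgtsqzs"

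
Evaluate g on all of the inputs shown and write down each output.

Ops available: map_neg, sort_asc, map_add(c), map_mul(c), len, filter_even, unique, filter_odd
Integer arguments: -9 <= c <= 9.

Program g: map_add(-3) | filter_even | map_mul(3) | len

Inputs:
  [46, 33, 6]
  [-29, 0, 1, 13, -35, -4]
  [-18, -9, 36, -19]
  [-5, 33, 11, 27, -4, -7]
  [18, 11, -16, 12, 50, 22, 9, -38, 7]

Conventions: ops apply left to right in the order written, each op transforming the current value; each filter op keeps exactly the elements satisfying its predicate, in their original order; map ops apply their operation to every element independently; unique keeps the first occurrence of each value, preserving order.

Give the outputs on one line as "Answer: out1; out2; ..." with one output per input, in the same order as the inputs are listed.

1; 4; 2; 5; 3

Execution, op by op:
  [46, 33, 6] -> [43, 30, 3] -> [30] -> [90] -> 1
  [-29, 0, 1, 13, -35, -4] -> [-32, -3, -2, 10, -38, -7] -> [-32, -2, 10, -38] -> [-96, -6, 30, -114] -> 4
  [-18, -9, 36, -19] -> [-21, -12, 33, -22] -> [-12, -22] -> [-36, -66] -> 2
  [-5, 33, 11, 27, -4, -7] -> [-8, 30, 8, 24, -7, -10] -> [-8, 30, 8, 24, -10] -> [-24, 90, 24, 72, -30] -> 5
  [18, 11, -16, 12, 50, 22, 9, -38, 7] -> [15, 8, -19, 9, 47, 19, 6, -41, 4] -> [8, 6, 4] -> [24, 18, 12] -> 3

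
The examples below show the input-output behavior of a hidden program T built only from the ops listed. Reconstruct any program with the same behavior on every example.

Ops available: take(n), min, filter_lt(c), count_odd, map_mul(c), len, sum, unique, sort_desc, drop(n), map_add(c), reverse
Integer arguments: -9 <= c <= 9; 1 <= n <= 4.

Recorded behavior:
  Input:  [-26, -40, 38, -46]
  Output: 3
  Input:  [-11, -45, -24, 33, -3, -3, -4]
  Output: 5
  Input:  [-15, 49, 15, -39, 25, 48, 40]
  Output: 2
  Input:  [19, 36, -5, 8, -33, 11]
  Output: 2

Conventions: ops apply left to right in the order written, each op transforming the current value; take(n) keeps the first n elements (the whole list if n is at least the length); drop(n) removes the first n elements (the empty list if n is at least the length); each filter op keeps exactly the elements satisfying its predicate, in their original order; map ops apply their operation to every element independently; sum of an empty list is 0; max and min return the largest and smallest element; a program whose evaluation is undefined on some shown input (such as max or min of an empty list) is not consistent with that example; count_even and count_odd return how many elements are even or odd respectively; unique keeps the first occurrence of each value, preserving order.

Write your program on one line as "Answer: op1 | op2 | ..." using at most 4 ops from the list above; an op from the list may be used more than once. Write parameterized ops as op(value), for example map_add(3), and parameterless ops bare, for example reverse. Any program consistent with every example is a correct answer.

filter_lt(0) | unique | len

Check, running the answer program on each example:
  [-26, -40, 38, -46] -> [-26, -40, -46] -> [-26, -40, -46] -> 3
  [-11, -45, -24, 33, -3, -3, -4] -> [-11, -45, -24, -3, -3, -4] -> [-11, -45, -24, -3, -4] -> 5
  [-15, 49, 15, -39, 25, 48, 40] -> [-15, -39] -> [-15, -39] -> 2
  [19, 36, -5, 8, -33, 11] -> [-5, -33] -> [-5, -33] -> 2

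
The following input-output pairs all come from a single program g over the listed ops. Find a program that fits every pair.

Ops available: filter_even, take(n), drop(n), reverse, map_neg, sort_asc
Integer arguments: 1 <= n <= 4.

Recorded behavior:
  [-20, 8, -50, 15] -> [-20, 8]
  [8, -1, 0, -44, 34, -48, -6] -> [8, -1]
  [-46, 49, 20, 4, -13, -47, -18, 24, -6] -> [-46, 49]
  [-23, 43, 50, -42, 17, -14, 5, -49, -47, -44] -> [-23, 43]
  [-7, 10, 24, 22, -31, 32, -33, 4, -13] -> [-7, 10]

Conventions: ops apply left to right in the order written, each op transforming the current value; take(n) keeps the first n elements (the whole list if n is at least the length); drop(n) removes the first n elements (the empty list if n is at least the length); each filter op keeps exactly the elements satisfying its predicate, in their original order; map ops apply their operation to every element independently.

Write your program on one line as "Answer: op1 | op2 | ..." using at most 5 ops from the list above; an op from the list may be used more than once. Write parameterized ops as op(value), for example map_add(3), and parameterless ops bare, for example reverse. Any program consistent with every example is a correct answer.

take(4) | reverse | drop(2) | reverse

Check, running the answer program on each example:
  [-20, 8, -50, 15] -> [-20, 8, -50, 15] -> [15, -50, 8, -20] -> [8, -20] -> [-20, 8]
  [8, -1, 0, -44, 34, -48, -6] -> [8, -1, 0, -44] -> [-44, 0, -1, 8] -> [-1, 8] -> [8, -1]
  [-46, 49, 20, 4, -13, -47, -18, 24, -6] -> [-46, 49, 20, 4] -> [4, 20, 49, -46] -> [49, -46] -> [-46, 49]
  [-23, 43, 50, -42, 17, -14, 5, -49, -47, -44] -> [-23, 43, 50, -42] -> [-42, 50, 43, -23] -> [43, -23] -> [-23, 43]
  [-7, 10, 24, 22, -31, 32, -33, 4, -13] -> [-7, 10, 24, 22] -> [22, 24, 10, -7] -> [10, -7] -> [-7, 10]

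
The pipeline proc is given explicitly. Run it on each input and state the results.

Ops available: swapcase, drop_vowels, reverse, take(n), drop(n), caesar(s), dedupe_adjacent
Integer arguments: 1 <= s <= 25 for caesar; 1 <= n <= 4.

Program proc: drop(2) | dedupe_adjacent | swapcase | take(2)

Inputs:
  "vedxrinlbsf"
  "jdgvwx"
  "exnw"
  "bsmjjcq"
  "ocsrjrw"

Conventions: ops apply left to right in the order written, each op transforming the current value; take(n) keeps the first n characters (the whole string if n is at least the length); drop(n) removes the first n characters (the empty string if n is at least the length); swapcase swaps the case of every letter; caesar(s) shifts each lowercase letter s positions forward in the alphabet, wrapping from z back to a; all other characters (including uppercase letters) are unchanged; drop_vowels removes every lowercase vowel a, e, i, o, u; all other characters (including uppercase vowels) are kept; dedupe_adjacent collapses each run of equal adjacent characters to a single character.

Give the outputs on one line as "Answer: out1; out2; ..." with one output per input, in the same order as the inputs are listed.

"DX"; "GV"; "NW"; "MJ"; "SR"

Execution, op by op:
  "vedxrinlbsf" -> "dxrinlbsf" -> "dxrinlbsf" -> "DXRINLBSF" -> "DX"
  "jdgvwx" -> "gvwx" -> "gvwx" -> "GVWX" -> "GV"
  "exnw" -> "nw" -> "nw" -> "NW" -> "NW"
  "bsmjjcq" -> "mjjcq" -> "mjcq" -> "MJCQ" -> "MJ"
  "ocsrjrw" -> "srjrw" -> "srjrw" -> "SRJRW" -> "SR"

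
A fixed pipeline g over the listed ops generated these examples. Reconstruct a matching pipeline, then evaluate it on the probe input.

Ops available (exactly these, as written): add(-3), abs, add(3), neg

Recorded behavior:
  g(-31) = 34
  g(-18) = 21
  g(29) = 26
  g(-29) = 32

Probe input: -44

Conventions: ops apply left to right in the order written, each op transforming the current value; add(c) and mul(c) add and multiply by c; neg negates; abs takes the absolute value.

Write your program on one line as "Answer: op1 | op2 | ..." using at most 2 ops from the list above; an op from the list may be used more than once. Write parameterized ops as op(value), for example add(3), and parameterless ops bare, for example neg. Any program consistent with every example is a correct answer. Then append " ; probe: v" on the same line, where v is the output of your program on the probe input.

add(-3) | abs ; probe: 47

Check, running the answer program on each example:
  -31 -> -34 -> 34
  -18 -> -21 -> 21
  29 -> 26 -> 26
  -29 -> -32 -> 32
  probe: -44 -> -47 -> 47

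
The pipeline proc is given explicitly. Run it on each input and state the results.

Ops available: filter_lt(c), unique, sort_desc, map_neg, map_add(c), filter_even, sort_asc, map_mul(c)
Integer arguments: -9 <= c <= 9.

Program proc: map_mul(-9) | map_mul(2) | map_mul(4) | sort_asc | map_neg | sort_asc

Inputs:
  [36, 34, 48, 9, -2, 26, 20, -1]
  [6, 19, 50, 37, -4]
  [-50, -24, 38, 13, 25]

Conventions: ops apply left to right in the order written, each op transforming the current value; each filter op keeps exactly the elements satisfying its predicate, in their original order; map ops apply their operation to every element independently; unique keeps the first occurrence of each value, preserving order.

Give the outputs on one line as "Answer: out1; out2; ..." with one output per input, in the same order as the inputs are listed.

Execution, op by op:
  [36, 34, 48, 9, -2, 26, 20, -1] -> [-324, -306, -432, -81, 18, -234, -180, 9] -> [-648, -612, -864, -162, 36, -468, -360, 18] -> [-2592, -2448, -3456, -648, 144, -1872, -1440, 72] -> [-3456, -2592, -2448, -1872, -1440, -648, 72, 144] -> [3456, 2592, 2448, 1872, 1440, 648, -72, -144] -> [-144, -72, 648, 1440, 1872, 2448, 2592, 3456]
  [6, 19, 50, 37, -4] -> [-54, -171, -450, -333, 36] -> [-108, -342, -900, -666, 72] -> [-432, -1368, -3600, -2664, 288] -> [-3600, -2664, -1368, -432, 288] -> [3600, 2664, 1368, 432, -288] -> [-288, 432, 1368, 2664, 3600]
  [-50, -24, 38, 13, 25] -> [450, 216, -342, -117, -225] -> [900, 432, -684, -234, -450] -> [3600, 1728, -2736, -936, -1800] -> [-2736, -1800, -936, 1728, 3600] -> [2736, 1800, 936, -1728, -3600] -> [-3600, -1728, 936, 1800, 2736]

[-144, -72, 648, 1440, 1872, 2448, 2592, 3456]; [-288, 432, 1368, 2664, 3600]; [-3600, -1728, 936, 1800, 2736]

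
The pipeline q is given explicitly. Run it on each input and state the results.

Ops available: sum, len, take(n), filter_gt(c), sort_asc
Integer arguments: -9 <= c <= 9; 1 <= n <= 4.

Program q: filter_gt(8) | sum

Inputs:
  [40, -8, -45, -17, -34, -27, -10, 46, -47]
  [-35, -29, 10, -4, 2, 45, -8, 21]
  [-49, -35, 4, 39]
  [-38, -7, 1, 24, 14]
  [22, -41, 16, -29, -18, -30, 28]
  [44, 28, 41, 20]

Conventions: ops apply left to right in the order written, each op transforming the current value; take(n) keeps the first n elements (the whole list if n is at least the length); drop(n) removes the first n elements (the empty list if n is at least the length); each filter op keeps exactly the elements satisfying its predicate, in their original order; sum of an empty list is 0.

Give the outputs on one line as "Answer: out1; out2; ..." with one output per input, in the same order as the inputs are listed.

86; 76; 39; 38; 66; 133

Execution, op by op:
  [40, -8, -45, -17, -34, -27, -10, 46, -47] -> [40, 46] -> 86
  [-35, -29, 10, -4, 2, 45, -8, 21] -> [10, 45, 21] -> 76
  [-49, -35, 4, 39] -> [39] -> 39
  [-38, -7, 1, 24, 14] -> [24, 14] -> 38
  [22, -41, 16, -29, -18, -30, 28] -> [22, 16, 28] -> 66
  [44, 28, 41, 20] -> [44, 28, 41, 20] -> 133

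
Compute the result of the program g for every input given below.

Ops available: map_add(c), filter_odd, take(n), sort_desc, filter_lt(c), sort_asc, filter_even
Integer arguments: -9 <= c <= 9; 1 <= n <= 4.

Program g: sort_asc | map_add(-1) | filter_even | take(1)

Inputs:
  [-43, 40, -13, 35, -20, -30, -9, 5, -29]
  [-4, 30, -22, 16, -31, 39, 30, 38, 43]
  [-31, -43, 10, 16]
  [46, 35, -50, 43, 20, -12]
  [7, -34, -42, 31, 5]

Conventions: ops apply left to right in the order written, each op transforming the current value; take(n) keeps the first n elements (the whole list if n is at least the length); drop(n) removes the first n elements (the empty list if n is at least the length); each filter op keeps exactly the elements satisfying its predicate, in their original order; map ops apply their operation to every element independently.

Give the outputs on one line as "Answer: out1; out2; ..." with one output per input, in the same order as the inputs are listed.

Execution, op by op:
  [-43, 40, -13, 35, -20, -30, -9, 5, -29] -> [-43, -30, -29, -20, -13, -9, 5, 35, 40] -> [-44, -31, -30, -21, -14, -10, 4, 34, 39] -> [-44, -30, -14, -10, 4, 34] -> [-44]
  [-4, 30, -22, 16, -31, 39, 30, 38, 43] -> [-31, -22, -4, 16, 30, 30, 38, 39, 43] -> [-32, -23, -5, 15, 29, 29, 37, 38, 42] -> [-32, 38, 42] -> [-32]
  [-31, -43, 10, 16] -> [-43, -31, 10, 16] -> [-44, -32, 9, 15] -> [-44, -32] -> [-44]
  [46, 35, -50, 43, 20, -12] -> [-50, -12, 20, 35, 43, 46] -> [-51, -13, 19, 34, 42, 45] -> [34, 42] -> [34]
  [7, -34, -42, 31, 5] -> [-42, -34, 5, 7, 31] -> [-43, -35, 4, 6, 30] -> [4, 6, 30] -> [4]

[-44]; [-32]; [-44]; [34]; [4]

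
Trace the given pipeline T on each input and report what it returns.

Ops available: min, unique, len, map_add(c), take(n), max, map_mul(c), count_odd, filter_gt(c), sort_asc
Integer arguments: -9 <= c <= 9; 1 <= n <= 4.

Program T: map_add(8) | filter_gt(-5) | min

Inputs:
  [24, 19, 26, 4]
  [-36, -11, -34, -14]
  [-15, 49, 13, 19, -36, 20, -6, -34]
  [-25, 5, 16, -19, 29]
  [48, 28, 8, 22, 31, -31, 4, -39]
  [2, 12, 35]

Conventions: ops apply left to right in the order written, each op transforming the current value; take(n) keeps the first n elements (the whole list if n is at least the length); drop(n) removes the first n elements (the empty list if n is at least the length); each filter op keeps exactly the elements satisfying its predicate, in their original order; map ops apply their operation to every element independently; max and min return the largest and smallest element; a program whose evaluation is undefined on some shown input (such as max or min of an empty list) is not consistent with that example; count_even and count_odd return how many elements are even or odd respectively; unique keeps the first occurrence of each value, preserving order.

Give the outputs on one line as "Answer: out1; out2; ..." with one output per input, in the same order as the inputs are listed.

Execution, op by op:
  [24, 19, 26, 4] -> [32, 27, 34, 12] -> [32, 27, 34, 12] -> 12
  [-36, -11, -34, -14] -> [-28, -3, -26, -6] -> [-3] -> -3
  [-15, 49, 13, 19, -36, 20, -6, -34] -> [-7, 57, 21, 27, -28, 28, 2, -26] -> [57, 21, 27, 28, 2] -> 2
  [-25, 5, 16, -19, 29] -> [-17, 13, 24, -11, 37] -> [13, 24, 37] -> 13
  [48, 28, 8, 22, 31, -31, 4, -39] -> [56, 36, 16, 30, 39, -23, 12, -31] -> [56, 36, 16, 30, 39, 12] -> 12
  [2, 12, 35] -> [10, 20, 43] -> [10, 20, 43] -> 10

12; -3; 2; 13; 12; 10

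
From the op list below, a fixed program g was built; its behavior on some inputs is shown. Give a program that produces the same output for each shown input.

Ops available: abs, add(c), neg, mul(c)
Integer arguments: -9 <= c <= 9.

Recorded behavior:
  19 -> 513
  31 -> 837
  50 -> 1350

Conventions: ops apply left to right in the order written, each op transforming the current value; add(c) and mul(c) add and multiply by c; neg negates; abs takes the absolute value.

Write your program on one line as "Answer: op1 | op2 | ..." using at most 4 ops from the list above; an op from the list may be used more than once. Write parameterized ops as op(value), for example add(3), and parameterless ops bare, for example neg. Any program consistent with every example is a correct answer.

mul(3) | mul(3) | mul(-3) | neg

Check, running the answer program on each example:
  19 -> 57 -> 171 -> -513 -> 513
  31 -> 93 -> 279 -> -837 -> 837
  50 -> 150 -> 450 -> -1350 -> 1350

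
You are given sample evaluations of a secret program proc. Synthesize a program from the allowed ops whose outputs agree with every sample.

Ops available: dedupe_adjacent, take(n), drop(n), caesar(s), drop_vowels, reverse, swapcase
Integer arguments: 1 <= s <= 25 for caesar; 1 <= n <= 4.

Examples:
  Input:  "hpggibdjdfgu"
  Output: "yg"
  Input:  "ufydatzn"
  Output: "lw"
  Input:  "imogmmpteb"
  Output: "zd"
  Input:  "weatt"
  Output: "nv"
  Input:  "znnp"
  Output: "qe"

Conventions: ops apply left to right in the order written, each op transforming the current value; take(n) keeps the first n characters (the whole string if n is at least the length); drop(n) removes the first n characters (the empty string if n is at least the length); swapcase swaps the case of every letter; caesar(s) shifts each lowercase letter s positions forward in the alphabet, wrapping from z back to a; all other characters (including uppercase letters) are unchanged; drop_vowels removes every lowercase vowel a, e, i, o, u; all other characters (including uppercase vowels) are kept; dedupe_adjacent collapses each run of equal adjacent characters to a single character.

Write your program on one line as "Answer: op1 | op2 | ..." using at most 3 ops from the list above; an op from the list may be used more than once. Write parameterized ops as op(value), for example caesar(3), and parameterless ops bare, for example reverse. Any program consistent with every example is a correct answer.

caesar(17) | take(2)

Check, running the answer program on each example:
  "hpggibdjdfgu" -> "ygxxzsuauwxl" -> "yg"
  "ufydatzn" -> "lwpurkqe" -> "lw"
  "imogmmpteb" -> "zdfxddgkvs" -> "zd"
  "weatt" -> "nvrkk" -> "nv"
  "znnp" -> "qeeg" -> "qe"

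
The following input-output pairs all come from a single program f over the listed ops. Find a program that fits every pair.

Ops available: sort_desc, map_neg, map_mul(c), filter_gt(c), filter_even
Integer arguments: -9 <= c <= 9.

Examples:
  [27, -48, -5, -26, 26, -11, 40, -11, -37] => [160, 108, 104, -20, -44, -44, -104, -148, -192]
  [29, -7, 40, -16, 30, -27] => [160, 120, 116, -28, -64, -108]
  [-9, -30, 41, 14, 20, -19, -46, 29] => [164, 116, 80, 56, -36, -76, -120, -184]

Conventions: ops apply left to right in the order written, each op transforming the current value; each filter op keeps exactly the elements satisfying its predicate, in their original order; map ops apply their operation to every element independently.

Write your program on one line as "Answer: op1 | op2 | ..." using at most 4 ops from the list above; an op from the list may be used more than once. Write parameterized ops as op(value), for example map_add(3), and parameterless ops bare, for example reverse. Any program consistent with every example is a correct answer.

map_neg | map_mul(-4) | sort_desc

Check, running the answer program on each example:
  [27, -48, -5, -26, 26, -11, 40, -11, -37] -> [-27, 48, 5, 26, -26, 11, -40, 11, 37] -> [108, -192, -20, -104, 104, -44, 160, -44, -148] -> [160, 108, 104, -20, -44, -44, -104, -148, -192]
  [29, -7, 40, -16, 30, -27] -> [-29, 7, -40, 16, -30, 27] -> [116, -28, 160, -64, 120, -108] -> [160, 120, 116, -28, -64, -108]
  [-9, -30, 41, 14, 20, -19, -46, 29] -> [9, 30, -41, -14, -20, 19, 46, -29] -> [-36, -120, 164, 56, 80, -76, -184, 116] -> [164, 116, 80, 56, -36, -76, -120, -184]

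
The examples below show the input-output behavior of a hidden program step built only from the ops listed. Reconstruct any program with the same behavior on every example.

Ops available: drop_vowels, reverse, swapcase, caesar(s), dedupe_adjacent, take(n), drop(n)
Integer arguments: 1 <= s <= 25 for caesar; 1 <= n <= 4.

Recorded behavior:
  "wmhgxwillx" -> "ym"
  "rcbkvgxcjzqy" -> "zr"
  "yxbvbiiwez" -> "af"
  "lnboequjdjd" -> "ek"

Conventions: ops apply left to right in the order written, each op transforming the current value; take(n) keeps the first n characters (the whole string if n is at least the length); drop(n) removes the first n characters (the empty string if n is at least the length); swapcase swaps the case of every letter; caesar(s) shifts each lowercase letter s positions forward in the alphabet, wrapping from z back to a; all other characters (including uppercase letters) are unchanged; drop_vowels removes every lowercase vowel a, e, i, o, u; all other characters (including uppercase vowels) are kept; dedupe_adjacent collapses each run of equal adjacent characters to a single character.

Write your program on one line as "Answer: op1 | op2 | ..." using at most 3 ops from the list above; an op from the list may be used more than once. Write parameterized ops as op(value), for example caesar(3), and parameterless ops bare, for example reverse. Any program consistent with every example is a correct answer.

caesar(1) | reverse | take(2)

Check, running the answer program on each example:
  "wmhgxwillx" -> "xnihyxjmmy" -> "ymmjxyhinx" -> "ym"
  "rcbkvgxcjzqy" -> "sdclwhydkarz" -> "zrakdyhwlcds" -> "zr"
  "yxbvbiiwez" -> "zycwcjjxfa" -> "afxjjcwcyz" -> "af"
  "lnboequjdjd" -> "mocpfrvkeke" -> "ekekvrfpcom" -> "ek"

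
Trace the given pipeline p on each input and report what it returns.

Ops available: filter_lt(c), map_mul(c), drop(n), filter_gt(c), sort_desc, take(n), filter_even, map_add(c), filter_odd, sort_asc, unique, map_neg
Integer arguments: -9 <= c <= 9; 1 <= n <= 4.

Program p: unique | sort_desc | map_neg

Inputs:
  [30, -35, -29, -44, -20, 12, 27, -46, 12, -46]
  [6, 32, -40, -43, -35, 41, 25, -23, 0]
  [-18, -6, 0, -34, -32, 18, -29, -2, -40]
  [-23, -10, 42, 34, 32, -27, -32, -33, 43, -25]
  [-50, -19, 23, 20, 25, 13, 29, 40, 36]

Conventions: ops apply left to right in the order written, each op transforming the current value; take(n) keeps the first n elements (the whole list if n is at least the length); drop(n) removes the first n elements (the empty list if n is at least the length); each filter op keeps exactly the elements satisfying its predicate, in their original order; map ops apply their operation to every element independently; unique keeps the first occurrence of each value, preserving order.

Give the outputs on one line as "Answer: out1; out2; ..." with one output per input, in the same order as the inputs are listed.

Execution, op by op:
  [30, -35, -29, -44, -20, 12, 27, -46, 12, -46] -> [30, -35, -29, -44, -20, 12, 27, -46] -> [30, 27, 12, -20, -29, -35, -44, -46] -> [-30, -27, -12, 20, 29, 35, 44, 46]
  [6, 32, -40, -43, -35, 41, 25, -23, 0] -> [6, 32, -40, -43, -35, 41, 25, -23, 0] -> [41, 32, 25, 6, 0, -23, -35, -40, -43] -> [-41, -32, -25, -6, 0, 23, 35, 40, 43]
  [-18, -6, 0, -34, -32, 18, -29, -2, -40] -> [-18, -6, 0, -34, -32, 18, -29, -2, -40] -> [18, 0, -2, -6, -18, -29, -32, -34, -40] -> [-18, 0, 2, 6, 18, 29, 32, 34, 40]
  [-23, -10, 42, 34, 32, -27, -32, -33, 43, -25] -> [-23, -10, 42, 34, 32, -27, -32, -33, 43, -25] -> [43, 42, 34, 32, -10, -23, -25, -27, -32, -33] -> [-43, -42, -34, -32, 10, 23, 25, 27, 32, 33]
  [-50, -19, 23, 20, 25, 13, 29, 40, 36] -> [-50, -19, 23, 20, 25, 13, 29, 40, 36] -> [40, 36, 29, 25, 23, 20, 13, -19, -50] -> [-40, -36, -29, -25, -23, -20, -13, 19, 50]

[-30, -27, -12, 20, 29, 35, 44, 46]; [-41, -32, -25, -6, 0, 23, 35, 40, 43]; [-18, 0, 2, 6, 18, 29, 32, 34, 40]; [-43, -42, -34, -32, 10, 23, 25, 27, 32, 33]; [-40, -36, -29, -25, -23, -20, -13, 19, 50]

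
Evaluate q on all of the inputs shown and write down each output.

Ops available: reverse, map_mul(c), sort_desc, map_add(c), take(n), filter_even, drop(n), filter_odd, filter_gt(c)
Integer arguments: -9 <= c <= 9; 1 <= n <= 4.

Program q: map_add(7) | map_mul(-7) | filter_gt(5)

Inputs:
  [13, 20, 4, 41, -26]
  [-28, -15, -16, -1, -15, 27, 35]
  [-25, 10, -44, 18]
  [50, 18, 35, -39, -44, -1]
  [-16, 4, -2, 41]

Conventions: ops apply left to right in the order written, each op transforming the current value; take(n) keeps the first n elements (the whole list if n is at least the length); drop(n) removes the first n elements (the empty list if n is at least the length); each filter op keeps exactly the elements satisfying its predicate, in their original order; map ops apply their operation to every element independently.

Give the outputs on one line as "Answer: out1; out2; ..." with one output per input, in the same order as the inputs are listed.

Execution, op by op:
  [13, 20, 4, 41, -26] -> [20, 27, 11, 48, -19] -> [-140, -189, -77, -336, 133] -> [133]
  [-28, -15, -16, -1, -15, 27, 35] -> [-21, -8, -9, 6, -8, 34, 42] -> [147, 56, 63, -42, 56, -238, -294] -> [147, 56, 63, 56]
  [-25, 10, -44, 18] -> [-18, 17, -37, 25] -> [126, -119, 259, -175] -> [126, 259]
  [50, 18, 35, -39, -44, -1] -> [57, 25, 42, -32, -37, 6] -> [-399, -175, -294, 224, 259, -42] -> [224, 259]
  [-16, 4, -2, 41] -> [-9, 11, 5, 48] -> [63, -77, -35, -336] -> [63]

[133]; [147, 56, 63, 56]; [126, 259]; [224, 259]; [63]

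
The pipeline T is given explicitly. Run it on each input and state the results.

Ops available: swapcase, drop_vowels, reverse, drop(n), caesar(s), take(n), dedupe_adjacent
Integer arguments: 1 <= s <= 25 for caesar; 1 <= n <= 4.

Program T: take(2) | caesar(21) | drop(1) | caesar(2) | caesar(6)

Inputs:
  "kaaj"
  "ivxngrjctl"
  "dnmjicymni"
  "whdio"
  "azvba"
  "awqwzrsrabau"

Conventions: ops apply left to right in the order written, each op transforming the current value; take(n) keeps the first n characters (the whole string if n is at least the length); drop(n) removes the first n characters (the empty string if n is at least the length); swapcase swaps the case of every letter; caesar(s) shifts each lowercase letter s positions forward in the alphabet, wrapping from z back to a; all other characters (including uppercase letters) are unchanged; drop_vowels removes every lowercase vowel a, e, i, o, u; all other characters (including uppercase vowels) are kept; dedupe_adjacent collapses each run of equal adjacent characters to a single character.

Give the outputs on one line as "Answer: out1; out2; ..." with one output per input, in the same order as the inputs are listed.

"d"; "y"; "q"; "k"; "c"; "z"

Execution, op by op:
  "kaaj" -> "ka" -> "fv" -> "v" -> "x" -> "d"
  "ivxngrjctl" -> "iv" -> "dq" -> "q" -> "s" -> "y"
  "dnmjicymni" -> "dn" -> "yi" -> "i" -> "k" -> "q"
  "whdio" -> "wh" -> "rc" -> "c" -> "e" -> "k"
  "azvba" -> "az" -> "vu" -> "u" -> "w" -> "c"
  "awqwzrsrabau" -> "aw" -> "vr" -> "r" -> "t" -> "z"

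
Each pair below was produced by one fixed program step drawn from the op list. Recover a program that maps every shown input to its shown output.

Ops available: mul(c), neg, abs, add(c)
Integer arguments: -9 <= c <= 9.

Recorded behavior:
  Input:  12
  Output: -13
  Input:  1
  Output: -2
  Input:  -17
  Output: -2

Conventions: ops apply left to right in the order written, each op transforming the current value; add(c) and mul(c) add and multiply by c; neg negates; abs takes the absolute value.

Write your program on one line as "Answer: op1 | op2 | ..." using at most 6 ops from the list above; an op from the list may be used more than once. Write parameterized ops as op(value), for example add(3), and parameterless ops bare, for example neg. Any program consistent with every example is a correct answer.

neg | add(-8) | neg | abs | neg | add(7)

Check, running the answer program on each example:
  12 -> -12 -> -20 -> 20 -> 20 -> -20 -> -13
  1 -> -1 -> -9 -> 9 -> 9 -> -9 -> -2
  -17 -> 17 -> 9 -> -9 -> 9 -> -9 -> -2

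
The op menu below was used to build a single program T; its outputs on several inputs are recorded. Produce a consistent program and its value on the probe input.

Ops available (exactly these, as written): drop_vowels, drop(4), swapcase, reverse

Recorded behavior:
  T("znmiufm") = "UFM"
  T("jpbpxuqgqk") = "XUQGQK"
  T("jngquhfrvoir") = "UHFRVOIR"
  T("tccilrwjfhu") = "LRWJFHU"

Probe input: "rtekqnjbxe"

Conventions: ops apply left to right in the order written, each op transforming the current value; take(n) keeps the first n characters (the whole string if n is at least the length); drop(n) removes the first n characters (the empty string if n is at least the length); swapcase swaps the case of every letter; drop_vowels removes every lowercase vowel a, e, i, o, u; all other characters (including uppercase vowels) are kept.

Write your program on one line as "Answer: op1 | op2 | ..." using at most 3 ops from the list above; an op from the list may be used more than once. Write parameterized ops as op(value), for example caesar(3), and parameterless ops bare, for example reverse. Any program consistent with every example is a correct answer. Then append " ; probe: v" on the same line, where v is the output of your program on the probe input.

swapcase | drop(4) ; probe: "QNJBXE"

Check, running the answer program on each example:
  "znmiufm" -> "ZNMIUFM" -> "UFM"
  "jpbpxuqgqk" -> "JPBPXUQGQK" -> "XUQGQK"
  "jngquhfrvoir" -> "JNGQUHFRVOIR" -> "UHFRVOIR"
  "tccilrwjfhu" -> "TCCILRWJFHU" -> "LRWJFHU"
  probe: "rtekqnjbxe" -> "RTEKQNJBXE" -> "QNJBXE"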